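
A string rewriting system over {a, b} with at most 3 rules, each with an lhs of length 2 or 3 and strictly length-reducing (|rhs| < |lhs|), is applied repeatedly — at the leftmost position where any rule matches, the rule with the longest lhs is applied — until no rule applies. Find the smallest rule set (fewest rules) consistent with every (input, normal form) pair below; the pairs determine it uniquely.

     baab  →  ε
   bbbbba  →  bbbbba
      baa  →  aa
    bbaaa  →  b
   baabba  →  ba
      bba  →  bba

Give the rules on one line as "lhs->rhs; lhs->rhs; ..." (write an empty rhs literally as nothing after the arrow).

aaa->b; aab->; baa->aa

  | baab => aab => ε
  | bbbbba
  | baa => aa
  | bbaaa => baaa => aaa => b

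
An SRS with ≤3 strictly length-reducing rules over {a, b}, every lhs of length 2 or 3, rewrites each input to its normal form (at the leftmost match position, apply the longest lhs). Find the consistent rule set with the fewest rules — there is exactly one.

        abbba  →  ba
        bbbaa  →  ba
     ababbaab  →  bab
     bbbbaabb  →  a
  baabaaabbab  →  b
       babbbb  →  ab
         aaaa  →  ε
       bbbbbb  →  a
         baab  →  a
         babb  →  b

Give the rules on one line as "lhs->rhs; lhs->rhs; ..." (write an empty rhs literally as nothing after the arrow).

aa->; aba->b; bb->a

  | abbba => aaba => ba
  | bbbaa => abaa => ba
  | ababbaab => bbbaab => abaab => bab
  | bbbbaabb => abbaabb => aaaabb => aabb => bb => a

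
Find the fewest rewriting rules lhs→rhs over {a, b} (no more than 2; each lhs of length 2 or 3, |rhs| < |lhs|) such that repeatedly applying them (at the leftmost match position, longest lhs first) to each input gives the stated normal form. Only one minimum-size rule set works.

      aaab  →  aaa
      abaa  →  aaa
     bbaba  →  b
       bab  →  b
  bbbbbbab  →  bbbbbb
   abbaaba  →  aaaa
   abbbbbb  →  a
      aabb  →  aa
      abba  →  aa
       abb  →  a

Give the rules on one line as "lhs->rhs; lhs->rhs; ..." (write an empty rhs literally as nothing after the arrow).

  | aaab => aaa
  | abaa => aaa
  | bbaba => bba => b
  | bab => b

ab->a; ba->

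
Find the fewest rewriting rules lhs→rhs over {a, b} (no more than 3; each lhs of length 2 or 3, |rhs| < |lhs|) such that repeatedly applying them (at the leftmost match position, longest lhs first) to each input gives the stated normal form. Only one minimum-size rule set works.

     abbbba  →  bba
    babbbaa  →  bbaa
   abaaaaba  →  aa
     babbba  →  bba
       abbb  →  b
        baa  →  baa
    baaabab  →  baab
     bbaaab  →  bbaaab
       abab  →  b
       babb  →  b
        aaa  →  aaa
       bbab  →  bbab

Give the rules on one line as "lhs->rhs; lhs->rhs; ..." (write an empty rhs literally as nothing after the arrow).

  | abbbba => bba
  | babbbaa => bbaa
  | abaaaaba => aaaba => aa
  | babbba => bba

aba->; abb->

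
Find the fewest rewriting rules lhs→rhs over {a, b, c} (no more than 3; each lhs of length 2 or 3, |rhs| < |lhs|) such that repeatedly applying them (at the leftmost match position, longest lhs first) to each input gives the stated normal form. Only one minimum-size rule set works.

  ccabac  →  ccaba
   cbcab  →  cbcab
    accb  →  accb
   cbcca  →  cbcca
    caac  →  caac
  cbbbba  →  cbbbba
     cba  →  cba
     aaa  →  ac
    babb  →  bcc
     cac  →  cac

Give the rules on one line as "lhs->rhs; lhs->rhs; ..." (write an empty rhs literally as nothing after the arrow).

  | ccabac => ccaba
  | cbcab
  | accb
  | cbcca

aaa->ac; abb->cc; bac->ba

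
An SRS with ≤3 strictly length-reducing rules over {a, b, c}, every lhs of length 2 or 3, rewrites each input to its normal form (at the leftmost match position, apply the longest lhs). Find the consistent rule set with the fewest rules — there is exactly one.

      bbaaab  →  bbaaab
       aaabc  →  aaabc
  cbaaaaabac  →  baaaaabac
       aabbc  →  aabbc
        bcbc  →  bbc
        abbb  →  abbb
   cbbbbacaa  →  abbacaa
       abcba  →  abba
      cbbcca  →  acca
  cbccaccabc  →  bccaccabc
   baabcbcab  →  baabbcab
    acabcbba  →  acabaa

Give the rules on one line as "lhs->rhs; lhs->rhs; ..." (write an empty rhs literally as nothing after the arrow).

  | bbaaab
  | aaabc
  | cbaaaaabac => baaaaabac
  | aabbc

cb->b; cbb->a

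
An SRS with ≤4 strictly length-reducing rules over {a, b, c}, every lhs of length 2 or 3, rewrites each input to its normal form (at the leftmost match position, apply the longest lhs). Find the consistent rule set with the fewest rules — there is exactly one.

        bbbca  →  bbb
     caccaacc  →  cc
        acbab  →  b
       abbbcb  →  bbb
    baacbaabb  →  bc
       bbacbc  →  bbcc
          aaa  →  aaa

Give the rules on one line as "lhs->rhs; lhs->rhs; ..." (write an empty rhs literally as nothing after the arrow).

  | bbbca => bbb
  | caccaacc => ccaacc => cacc => cc
  | acbab => abab => cab => b
  | abbbcb => cbbcb => bbcb => bbb

ab->c; ca->; cb->b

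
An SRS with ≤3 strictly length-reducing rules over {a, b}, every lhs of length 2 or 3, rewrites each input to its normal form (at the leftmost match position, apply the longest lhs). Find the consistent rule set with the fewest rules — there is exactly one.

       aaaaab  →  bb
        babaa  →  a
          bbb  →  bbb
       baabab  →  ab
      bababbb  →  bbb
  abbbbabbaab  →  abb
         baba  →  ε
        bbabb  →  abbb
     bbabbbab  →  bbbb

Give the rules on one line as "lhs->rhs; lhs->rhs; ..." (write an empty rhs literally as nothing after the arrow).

aa->b; ba->; bba->ab

  | aaaaab => baaab => aab => bb
  | babaa => baa => a
  | bbb
  | baabab => abab => ab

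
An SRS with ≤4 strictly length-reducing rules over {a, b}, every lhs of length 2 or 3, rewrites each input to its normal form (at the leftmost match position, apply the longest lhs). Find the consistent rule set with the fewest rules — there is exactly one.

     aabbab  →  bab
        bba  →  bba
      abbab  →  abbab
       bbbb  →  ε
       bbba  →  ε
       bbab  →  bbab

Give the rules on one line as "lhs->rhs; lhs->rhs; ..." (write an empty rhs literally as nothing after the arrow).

aaa->; aab->; bbb->aa

  | aabbab => bab
  | bba
  | abbab
  | bbbb => aab => ε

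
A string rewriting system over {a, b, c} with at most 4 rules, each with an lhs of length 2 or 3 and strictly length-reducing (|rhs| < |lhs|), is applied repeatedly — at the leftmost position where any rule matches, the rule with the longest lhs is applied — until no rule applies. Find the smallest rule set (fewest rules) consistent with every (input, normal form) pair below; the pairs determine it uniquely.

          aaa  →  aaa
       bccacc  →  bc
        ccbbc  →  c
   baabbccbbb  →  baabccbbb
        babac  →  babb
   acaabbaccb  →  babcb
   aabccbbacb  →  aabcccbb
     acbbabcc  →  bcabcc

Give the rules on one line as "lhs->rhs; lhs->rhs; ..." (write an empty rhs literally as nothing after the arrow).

ac->b; bba->ca; bbc->bc; cbc->

  | aaa
  | bccacc => bccbc => bc
  | ccbbc => ccbc => c
  | baabbccbbb => baabccbbb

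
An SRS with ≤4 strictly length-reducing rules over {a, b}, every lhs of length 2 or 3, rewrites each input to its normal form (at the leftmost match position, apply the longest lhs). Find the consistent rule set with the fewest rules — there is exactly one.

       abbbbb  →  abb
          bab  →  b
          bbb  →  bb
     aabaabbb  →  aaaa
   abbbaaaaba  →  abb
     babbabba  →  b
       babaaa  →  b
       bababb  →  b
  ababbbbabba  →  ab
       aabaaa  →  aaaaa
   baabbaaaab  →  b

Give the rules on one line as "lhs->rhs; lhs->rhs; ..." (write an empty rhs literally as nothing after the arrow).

aab->aa; ba->b; bab->ba; bbb->bb

  | abbbbb => abbbb => abbb => abb
  | bab => ba => b
  | bbb => bb
  | aabaabbb => aaaabbb => aaaabb => aaaab => aaaa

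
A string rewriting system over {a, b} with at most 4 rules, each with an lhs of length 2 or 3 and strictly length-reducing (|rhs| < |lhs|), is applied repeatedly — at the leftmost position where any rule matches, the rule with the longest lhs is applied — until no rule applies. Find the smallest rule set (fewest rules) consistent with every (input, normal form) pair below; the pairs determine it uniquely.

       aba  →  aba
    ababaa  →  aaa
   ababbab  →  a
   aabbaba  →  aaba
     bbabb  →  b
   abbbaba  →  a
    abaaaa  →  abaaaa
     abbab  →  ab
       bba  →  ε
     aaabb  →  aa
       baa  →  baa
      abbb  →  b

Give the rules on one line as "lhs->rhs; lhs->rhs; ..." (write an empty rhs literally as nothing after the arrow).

  | aba
  | ababaa => aaa
  | ababbab => abab => a
  | aabbaba => aaba

abb->; bab->; bb->b; bba->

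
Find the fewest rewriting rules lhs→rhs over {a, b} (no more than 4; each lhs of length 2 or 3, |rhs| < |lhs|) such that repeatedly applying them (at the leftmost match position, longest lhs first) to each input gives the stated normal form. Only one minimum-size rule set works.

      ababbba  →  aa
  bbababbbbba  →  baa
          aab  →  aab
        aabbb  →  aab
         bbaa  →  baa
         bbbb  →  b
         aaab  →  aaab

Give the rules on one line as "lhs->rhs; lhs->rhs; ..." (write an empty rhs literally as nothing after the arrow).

  | ababbba => abbbba => abba => aa
  | bbababbbbba => bababbbbba => babbbbbba => babbbba => babba => baa
  | aab
  | aabbb => aab

aba->ab; abb->a; bb->b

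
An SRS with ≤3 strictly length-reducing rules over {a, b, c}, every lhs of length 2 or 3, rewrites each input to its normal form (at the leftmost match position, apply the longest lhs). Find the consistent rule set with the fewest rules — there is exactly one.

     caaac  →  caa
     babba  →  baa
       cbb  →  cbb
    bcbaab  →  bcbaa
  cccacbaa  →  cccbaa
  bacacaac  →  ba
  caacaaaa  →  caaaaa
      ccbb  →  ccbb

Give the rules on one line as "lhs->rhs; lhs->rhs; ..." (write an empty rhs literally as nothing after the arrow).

  | caaac => caa
  | babba => baba => baa
  | cbb
  | bcbaab => bcbaa

ab->a; ac->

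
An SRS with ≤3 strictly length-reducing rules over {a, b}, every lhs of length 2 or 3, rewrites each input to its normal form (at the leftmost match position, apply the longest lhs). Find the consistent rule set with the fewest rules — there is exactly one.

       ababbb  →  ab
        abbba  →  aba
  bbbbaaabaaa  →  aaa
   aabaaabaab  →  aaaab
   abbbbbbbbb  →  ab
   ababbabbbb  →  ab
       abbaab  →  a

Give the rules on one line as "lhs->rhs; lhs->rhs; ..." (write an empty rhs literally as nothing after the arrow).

baa->ba; bab->; bb->b

  | ababbb => abb => ab
  | abbba => abba => aba
  | bbbbaaabaaa => bbbaaabaaa => bbaaabaaa => baaabaaa => baabaaa => babaaa => aaa
  | aabaaabaab => aabaabaab => aababaab => aaaab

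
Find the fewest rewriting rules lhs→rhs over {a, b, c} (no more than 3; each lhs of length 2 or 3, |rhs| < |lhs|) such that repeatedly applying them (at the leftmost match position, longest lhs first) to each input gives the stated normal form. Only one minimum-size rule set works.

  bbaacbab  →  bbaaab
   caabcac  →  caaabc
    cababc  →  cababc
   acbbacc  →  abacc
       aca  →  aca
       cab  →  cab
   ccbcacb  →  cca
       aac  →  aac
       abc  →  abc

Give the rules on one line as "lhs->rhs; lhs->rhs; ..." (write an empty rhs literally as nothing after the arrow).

bca->ab; cb->

  | bbaacbab => bbaaab
  | caabcac => caaabc
  | cababc
  | acbbacc => abacc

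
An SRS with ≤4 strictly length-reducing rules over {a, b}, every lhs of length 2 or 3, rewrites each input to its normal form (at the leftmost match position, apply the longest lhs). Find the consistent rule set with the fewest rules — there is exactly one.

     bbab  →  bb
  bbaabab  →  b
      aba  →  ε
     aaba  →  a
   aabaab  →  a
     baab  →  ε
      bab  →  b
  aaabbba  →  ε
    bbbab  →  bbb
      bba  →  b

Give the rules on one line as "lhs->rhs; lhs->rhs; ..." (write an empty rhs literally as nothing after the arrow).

  | bbab => bb
  | bbaabab => babab => bab => b
  | aba => ε
  | aaba => a

ab->; aba->; ba->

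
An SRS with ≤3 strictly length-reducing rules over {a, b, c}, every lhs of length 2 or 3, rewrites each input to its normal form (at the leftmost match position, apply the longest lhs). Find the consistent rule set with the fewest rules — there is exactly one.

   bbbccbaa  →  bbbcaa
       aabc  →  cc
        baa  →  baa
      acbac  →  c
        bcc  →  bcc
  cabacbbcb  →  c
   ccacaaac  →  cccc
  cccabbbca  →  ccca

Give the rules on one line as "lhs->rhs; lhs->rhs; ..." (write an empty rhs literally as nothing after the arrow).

  | bbbccbaa => bbbcaa
  | aabc => acc => cc
  | baa
  | acbac => cbac => ac => c

ab->c; ac->c; cb->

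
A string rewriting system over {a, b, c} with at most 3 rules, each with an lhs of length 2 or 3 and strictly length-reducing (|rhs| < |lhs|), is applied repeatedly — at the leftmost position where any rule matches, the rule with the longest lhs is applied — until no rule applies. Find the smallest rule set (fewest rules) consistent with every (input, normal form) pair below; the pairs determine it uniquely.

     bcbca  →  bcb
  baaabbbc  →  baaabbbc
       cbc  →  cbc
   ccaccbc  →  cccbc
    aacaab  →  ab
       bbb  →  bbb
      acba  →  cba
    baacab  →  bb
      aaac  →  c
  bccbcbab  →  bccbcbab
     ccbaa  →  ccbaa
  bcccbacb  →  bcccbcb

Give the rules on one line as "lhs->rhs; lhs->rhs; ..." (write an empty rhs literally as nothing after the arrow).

  | bcbca => bcb
  | baaabbbc
  | cbc
  | ccaccbc => cccbc

ac->c; ca->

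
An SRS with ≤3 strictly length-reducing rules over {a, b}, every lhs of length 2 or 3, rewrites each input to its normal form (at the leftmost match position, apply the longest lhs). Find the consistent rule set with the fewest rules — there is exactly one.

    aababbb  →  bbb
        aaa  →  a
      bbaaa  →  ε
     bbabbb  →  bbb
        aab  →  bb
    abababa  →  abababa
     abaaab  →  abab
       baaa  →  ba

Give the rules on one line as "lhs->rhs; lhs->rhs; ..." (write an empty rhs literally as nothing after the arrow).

aa->; aab->bb; bba->

  | aababbb => bbabbb => bbb
  | aaa => a
  | bbaaa => aa => ε
  | bbabbb => bbb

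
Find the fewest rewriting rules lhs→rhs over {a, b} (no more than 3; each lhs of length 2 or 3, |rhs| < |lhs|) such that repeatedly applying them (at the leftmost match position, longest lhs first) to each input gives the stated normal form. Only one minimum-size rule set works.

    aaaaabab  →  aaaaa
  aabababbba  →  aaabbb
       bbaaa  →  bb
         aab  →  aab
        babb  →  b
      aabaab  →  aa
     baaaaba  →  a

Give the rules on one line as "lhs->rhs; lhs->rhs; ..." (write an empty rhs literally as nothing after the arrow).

  | aaaaabab => aaaaa
  | aabababbba => aaabbba => aaabbb
  | bbaaa => bbaa => bba => bb
  | aab

ba->b; bab->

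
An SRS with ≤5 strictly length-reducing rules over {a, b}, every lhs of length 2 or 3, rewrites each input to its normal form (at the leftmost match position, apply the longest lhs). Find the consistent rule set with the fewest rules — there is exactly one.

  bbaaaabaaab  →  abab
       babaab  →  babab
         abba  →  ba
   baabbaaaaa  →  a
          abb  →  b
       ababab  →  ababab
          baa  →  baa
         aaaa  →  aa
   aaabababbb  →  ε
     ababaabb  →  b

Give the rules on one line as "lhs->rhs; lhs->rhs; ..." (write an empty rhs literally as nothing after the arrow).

  | bbaaaabaaab => aaaabaaab => aabaaab => abaaab => abab
  | babaab => babab
  | abba => ba
  | baabbaaaaa => babbaaaaa => bbaaaaa => aaaaa => aaa => a

aaa->a; aab->ab; abb->b; bb->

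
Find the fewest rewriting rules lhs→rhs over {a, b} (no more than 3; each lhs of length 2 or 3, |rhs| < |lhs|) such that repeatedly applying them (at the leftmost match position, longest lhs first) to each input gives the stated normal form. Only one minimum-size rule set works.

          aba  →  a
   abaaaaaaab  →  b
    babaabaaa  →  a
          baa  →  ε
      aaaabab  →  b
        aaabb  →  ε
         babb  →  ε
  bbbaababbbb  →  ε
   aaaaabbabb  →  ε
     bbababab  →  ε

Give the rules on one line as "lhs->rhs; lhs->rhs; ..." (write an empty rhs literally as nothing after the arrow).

aa->b; ab->; bb->

  | aba => a
  | abaaaaaaab => aaaaaaab => baaaaab => bbaaab => aaab => bab => b
  | babaabaaa => baabaaa => bbbaaa => baaa => bba => a
  | baa => bb => ε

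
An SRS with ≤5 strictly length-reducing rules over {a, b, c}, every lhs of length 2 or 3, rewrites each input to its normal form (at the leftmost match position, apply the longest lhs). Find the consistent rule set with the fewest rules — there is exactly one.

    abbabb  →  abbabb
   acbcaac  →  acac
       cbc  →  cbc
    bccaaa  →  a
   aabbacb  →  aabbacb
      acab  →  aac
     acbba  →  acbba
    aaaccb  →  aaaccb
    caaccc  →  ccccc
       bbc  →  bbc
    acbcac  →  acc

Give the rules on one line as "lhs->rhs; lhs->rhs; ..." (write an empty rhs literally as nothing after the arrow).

  | abbabb
  | acbcaac => acac
  | cbc
  | bccaaa => bcaa => a

bca->; caa->cc; cab->ac; cca->c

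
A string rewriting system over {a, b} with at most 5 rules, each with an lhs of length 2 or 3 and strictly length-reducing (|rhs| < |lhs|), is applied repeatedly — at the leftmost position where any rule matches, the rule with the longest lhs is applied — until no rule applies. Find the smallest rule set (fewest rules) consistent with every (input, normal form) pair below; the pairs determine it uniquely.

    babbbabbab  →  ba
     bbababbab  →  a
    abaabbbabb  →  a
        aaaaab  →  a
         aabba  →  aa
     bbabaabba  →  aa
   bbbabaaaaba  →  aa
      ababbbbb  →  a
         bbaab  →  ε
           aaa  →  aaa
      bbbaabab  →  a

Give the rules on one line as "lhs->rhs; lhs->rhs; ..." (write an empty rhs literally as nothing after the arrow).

  | babbbabbab => babbabbab => bababbab => baabbab => babbab => babab => baab => bab => ba
  | bbababbab => bbbabbab => abbab => abab => aab => ab => a
  | abaabbbabb => aaabbbabb => aabbbabb => abbbabb => abbabb => ababb => aabb => abb => ab => a
  | aaaaab => aaaab => aaab => aab => ab => a

aab->ab; ab->a; bba->bb; bbb->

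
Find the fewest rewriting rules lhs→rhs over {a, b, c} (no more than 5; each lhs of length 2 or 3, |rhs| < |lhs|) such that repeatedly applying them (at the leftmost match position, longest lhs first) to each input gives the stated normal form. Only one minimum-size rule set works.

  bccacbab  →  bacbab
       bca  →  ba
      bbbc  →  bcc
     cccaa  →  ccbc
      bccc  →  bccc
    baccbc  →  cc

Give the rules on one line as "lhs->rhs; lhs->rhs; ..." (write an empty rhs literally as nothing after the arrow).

acc->; bbc->cc; ca->a; caa->bc

  | bccacbab => bcacbab => bacbab
  | bca => ba
  | bbbc => bcc
  | cccaa => ccbc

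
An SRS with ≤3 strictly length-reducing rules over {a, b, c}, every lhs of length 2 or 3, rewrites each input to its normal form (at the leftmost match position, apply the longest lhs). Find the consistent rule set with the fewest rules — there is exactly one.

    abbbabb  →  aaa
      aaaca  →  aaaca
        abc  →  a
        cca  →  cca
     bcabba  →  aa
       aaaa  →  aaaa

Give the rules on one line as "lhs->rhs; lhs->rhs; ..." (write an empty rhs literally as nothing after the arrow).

bb->; bbb->a; bc->

  | abbbabb => aaabb => aaa
  | aaaca
  | abc => a
  | cca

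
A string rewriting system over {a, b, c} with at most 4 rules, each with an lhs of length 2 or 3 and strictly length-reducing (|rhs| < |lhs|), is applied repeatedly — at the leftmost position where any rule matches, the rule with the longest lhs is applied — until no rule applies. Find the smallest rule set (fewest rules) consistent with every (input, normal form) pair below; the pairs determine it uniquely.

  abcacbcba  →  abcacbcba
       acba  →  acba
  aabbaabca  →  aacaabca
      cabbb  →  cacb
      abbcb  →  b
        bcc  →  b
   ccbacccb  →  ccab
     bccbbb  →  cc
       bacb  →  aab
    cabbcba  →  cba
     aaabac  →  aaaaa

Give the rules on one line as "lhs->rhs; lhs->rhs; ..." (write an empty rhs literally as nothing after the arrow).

  | abcacbcba
  | acba
  | aabbaabca => aacaabca
  | cabbb => cacb

acc->; bac->aa; bb->c; bcc->b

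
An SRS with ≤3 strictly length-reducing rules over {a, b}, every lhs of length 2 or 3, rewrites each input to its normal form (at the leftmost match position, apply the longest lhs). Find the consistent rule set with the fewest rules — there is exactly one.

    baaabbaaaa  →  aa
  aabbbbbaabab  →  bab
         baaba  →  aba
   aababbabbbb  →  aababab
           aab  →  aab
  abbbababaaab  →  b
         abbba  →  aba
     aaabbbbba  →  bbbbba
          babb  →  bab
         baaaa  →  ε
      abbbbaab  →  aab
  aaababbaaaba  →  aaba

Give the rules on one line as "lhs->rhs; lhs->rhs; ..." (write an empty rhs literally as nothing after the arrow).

  | baaabbaaaa => aabbaaaa => aabaaaa => aaaaa => aa
  | aabbbbbaabab => aabbbbaabab => aabbbaabab => aabbaabab => aabaabab => aaabab => bab
  | baaba => aba
  | aababbabbbb => aabababbbb => aabababbb => aabababb => aababab

aaa->; abb->ab; baa->a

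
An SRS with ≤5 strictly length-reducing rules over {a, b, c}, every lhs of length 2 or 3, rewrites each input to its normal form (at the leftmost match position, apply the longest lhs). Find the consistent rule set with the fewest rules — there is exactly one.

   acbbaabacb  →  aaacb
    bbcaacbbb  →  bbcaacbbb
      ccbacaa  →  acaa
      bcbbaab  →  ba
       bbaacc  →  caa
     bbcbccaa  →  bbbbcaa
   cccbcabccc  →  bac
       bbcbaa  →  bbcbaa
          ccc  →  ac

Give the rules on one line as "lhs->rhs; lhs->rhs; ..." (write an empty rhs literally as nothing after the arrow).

ab->; bba->c; cbc->bb; cc->a

  | acbbaabacb => accabacb => aaabacb => aaacb
  | bbcaacbbb
  | ccbacaa => abacaa => acaa
  | bcbbaab => bccab => baab => ba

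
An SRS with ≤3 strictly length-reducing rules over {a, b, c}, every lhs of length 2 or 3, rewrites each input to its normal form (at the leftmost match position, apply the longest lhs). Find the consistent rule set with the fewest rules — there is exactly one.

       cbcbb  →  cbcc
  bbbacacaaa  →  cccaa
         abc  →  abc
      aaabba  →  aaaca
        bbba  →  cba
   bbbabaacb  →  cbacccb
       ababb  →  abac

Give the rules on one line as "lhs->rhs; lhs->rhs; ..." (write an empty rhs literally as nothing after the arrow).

baa->cc; bb->c; cac->

  | cbcbb => cbcc
  | bbbacacaaa => cbacacaaa => cbaaaa => cccaa
  | abc
  | aaabba => aaaca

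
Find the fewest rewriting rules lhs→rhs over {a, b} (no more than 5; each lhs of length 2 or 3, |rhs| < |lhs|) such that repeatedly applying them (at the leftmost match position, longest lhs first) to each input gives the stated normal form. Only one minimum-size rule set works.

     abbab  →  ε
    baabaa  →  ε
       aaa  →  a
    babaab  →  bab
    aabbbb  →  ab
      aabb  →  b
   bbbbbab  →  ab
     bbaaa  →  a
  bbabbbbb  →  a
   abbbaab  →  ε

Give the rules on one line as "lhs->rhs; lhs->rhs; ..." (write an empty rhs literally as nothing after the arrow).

  | abbab => aaab => aab => ε
  | baabaa => baa => ε
  | aaa => aa => a
  | babaab => bab

aa->a; aab->; baa->; bb->a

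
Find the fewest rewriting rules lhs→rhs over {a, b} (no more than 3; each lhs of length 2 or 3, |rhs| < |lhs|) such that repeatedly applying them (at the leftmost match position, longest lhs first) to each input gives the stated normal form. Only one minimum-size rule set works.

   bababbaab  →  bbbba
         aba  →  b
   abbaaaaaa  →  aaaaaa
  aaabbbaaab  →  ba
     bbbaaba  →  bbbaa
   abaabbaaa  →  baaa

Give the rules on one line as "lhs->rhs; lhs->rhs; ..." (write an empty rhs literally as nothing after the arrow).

aab->a; aba->b; abb->

  | bababbaab => bbbbaab => bbbba
  | aba => b
  | abbaaaaaa => aaaaaa
  | aaabbbaaab => aabbaaab => abaaab => baab => ba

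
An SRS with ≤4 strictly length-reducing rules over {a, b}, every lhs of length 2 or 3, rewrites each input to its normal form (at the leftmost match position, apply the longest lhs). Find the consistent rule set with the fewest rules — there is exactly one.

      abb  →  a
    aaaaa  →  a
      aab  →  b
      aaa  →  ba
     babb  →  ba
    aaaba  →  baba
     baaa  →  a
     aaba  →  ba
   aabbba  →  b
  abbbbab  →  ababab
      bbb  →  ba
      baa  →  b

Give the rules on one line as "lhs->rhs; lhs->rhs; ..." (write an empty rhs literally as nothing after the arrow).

  | abb => a
  | aaaaa => baaa => bba => a
  | aab => b
  | aaa => ba

aa->; aaa->ba; bb->; bbb->ba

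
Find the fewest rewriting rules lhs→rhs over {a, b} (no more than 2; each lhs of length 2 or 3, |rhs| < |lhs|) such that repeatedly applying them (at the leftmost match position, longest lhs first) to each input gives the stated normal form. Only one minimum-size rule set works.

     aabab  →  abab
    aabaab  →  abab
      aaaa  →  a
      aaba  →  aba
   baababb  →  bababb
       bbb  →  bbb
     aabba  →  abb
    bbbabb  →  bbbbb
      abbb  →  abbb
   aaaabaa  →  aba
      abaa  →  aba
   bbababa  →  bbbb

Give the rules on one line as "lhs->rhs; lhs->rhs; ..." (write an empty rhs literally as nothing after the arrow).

  | aabab => abab
  | aabaab => abaab => abab
  | aaaa => aaa => aa => a
  | aaba => aba

aa->a; bba->bb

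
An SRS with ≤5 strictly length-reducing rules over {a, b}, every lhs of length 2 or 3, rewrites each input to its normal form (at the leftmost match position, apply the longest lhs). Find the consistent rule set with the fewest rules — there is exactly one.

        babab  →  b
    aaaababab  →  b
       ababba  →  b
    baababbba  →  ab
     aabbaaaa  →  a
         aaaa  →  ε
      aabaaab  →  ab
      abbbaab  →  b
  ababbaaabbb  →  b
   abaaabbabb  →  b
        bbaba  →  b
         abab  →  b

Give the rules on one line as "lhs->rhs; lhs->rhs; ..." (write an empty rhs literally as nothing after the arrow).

aa->; ba->a; bb->b; bba->b

  | babab => abab => aab => b
  | aaaababab => aababab => babab => abab => aab => b
  | ababba => aabba => bba => b
  | baababbba => aababbba => babbba => abbba => abba => ab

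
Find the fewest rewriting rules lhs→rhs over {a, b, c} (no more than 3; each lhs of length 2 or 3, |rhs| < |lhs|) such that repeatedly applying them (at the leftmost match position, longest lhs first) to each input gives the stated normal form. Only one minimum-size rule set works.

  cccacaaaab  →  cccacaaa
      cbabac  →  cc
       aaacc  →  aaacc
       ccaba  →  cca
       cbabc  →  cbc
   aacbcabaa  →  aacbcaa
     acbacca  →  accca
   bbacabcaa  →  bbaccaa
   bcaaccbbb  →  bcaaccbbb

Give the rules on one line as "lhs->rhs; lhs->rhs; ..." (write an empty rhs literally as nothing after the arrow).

ab->; cba->c

  | cccacaaaab => cccacaaa
  | cbabac => cbac => cc
  | aaacc
  | ccaba => cca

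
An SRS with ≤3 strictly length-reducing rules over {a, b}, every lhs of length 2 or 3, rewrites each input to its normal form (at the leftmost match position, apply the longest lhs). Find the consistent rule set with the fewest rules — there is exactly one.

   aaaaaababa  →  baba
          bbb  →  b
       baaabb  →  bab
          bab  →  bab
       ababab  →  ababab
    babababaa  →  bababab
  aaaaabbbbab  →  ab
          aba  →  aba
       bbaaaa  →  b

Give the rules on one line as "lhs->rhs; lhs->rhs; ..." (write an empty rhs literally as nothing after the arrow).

  | aaaaaababa => aaaababa => aababa => baba
  | bbb => bb => b
  | baaabb => babb => bab
  | bab

aa->; bb->b; bba->bb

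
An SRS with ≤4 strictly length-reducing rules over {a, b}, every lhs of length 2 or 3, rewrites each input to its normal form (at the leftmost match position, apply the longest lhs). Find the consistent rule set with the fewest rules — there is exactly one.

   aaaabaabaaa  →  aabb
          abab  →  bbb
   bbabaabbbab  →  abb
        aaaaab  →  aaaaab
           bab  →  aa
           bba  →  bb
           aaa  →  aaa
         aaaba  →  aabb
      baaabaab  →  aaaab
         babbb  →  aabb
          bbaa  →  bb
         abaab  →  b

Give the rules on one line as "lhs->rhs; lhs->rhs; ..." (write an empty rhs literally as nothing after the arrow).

aba->bb; ba->b; bab->aa

  | aaaabaabaaa => aaabbabaaa => aaabaaaaa => aabbaaaa => aabbaaa => aabbaa => aabba => aabb
  | abab => bbb
  | bbabaabbbab => baaaabbbab => baaabbbab => baabbbab => babbbab => aabbab => aabaa => abba => abb
  | aaaaab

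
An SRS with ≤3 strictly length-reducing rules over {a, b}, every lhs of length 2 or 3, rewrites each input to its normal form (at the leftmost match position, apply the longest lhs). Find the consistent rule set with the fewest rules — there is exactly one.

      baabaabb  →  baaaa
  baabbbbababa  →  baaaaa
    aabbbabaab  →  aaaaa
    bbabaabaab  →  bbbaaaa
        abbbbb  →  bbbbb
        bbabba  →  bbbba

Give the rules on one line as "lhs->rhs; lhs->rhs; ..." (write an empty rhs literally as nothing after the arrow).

  | baabaabb => baaaabb => baaaab => baaaa
  | baabbbbababa => baabbbababa => baabbababa => baabababa => baaababa => baaaaba => baaaaa
  | aabbbabaab => aabbabaab => aababaab => aaabaab => aaaaab => aaaaa
  | bbabaabaab => bbbaabaab => bbbaaaab => bbbaaaa

aab->aa; ab->b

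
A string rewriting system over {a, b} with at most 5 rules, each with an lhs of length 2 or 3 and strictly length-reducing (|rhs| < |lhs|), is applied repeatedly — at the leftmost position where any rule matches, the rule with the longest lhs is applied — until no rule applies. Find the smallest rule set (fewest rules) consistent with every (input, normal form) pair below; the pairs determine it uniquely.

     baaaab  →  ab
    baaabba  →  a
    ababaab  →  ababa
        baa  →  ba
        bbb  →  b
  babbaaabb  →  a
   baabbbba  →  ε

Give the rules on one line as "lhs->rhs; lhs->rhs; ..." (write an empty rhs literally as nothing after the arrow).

aa->a; aaa->b; aab->aa; bb->

  | baaaab => bbab => ab
  | baaabba => bbbba => bba => a
  | ababaab => ababaa => ababa
  | baa => ba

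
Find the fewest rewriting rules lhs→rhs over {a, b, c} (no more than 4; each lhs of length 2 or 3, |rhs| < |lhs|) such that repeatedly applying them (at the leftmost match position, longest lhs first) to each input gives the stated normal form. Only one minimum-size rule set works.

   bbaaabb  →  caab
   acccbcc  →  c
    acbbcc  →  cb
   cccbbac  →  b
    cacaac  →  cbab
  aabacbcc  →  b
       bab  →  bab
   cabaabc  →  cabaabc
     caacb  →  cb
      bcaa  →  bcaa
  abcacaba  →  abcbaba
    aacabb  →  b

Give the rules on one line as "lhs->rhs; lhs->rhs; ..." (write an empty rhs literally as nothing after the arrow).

  | bbaaabb => caaabb => caaac => caab
  | acccbcc => bccbcc => bbcc => ccc => c
  | acbbcc => bbbcc => cbcc => cb
  | cccbbac => cbbac => ccac => ac => b

ac->b; bb->c; cc->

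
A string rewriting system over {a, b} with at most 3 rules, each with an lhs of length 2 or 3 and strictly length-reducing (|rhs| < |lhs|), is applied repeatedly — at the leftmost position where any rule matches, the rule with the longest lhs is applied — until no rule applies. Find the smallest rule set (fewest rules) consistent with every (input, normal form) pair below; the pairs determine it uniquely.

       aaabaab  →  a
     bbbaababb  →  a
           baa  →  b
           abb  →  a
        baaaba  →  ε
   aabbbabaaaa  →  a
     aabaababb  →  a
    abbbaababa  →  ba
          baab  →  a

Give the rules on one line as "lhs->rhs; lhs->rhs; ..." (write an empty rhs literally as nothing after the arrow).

  | aaabaab => abaab => baab => bb => a
  | bbbaababb => abaababb => baababb => bbabb => aabb => bb => a
  | baa => b
  | abb => bb => a

aa->; ab->b; bb->a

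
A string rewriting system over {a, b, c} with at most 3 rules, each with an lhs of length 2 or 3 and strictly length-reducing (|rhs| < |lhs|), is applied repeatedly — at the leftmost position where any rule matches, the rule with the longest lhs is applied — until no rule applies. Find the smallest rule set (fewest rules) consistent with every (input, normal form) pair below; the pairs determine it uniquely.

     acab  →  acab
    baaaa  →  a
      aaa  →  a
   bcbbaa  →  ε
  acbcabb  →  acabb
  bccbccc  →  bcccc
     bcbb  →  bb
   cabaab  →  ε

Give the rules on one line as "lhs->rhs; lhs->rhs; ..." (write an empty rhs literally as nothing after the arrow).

  | acab
  | baaaa => aaa => a
  | aaa => a
  | bcbbaa => bbaa => ba => ε

aa->; ba->; cb->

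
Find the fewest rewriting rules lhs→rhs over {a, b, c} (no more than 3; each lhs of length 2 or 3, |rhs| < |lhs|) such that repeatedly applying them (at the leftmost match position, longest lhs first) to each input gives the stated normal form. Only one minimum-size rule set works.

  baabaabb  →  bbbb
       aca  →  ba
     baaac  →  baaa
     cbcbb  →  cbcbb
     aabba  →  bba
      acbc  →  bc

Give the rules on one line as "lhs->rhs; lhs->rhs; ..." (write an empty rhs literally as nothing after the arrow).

  | baabaabb => babaabb => bbaabb => bbabb => bbbb
  | aca => ba
  | baaac => baaa
  | cbcbb

ab->b; ac->a; aca->ba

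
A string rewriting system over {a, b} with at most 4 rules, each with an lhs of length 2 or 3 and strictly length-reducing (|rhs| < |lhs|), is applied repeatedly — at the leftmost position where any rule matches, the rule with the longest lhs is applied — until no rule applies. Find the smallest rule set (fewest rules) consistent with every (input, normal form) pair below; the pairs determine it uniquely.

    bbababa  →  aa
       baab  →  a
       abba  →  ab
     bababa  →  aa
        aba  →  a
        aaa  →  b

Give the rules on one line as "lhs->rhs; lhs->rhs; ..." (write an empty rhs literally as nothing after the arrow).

  | bbababa => baaba => baba => aa
  | baab => bab => a
  | abba => ab
  | bababa => aaba => aa

aaa->b; ba->; baa->ba; bab->a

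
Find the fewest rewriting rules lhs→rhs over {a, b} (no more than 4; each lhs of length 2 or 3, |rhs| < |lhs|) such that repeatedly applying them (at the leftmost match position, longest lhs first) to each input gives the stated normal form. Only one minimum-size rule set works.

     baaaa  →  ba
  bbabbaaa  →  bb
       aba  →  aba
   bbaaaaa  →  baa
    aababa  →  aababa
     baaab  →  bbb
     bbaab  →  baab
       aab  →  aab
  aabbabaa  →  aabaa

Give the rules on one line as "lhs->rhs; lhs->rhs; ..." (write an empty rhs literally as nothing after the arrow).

  | baaaa => bba => ba
  | bbabbaaa => babbaaa => baaa => bb
  | aba
  | bbaaaaa => baaaaa => bbaa => baa

aaa->b; abb->; bba->ba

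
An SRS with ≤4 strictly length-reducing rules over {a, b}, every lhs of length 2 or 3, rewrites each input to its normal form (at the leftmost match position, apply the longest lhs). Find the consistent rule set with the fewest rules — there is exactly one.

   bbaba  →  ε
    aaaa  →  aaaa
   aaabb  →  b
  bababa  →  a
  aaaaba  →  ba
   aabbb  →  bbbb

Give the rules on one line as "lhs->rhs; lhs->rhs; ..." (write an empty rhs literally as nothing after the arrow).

  | bbaba => aba => ε
  | aaaa
  | aaabb => abbb => b
  | bababa => bba => a

aab->bb; aba->; abb->; bba->a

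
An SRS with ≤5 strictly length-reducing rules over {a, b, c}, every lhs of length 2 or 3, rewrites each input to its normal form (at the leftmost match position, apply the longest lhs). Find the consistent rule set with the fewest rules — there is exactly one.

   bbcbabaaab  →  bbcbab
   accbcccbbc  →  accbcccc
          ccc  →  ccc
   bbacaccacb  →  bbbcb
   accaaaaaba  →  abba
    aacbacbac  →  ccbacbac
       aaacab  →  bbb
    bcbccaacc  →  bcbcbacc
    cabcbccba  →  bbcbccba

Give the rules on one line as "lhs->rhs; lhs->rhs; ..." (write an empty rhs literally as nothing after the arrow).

aa->c; abc->; ca->b; cbb->c

  | bbcbabaaab => bbcbabcab => bbcbab
  | accbcccbbc => accbcccc
  | ccc
  | bbacaccacb => bbabccacb => bbcacb => bbbcb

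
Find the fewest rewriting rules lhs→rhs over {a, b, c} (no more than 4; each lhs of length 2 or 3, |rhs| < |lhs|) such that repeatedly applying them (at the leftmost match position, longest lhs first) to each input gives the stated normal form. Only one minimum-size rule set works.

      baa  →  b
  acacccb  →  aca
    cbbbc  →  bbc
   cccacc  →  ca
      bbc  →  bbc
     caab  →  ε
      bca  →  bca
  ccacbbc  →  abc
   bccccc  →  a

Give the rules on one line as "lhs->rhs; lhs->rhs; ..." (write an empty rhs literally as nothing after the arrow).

aa->; bcc->ac; cb->; cc->

  | baa => b
  | acacccb => acacb => aca
  | cbbbc => bbc
  | cccacc => cacc => ca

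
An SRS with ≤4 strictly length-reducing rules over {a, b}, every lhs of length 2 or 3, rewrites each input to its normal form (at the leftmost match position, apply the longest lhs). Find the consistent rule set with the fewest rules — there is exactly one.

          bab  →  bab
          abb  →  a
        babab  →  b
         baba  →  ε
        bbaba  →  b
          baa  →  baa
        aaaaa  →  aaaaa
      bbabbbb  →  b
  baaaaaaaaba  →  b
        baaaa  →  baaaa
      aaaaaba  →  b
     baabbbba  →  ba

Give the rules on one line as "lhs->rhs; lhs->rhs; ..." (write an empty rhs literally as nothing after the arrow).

aab->b; aba->b; bb->; bba->b

  | bab
  | abb => a
  | babab => bbb => b
  | baba => bb => ε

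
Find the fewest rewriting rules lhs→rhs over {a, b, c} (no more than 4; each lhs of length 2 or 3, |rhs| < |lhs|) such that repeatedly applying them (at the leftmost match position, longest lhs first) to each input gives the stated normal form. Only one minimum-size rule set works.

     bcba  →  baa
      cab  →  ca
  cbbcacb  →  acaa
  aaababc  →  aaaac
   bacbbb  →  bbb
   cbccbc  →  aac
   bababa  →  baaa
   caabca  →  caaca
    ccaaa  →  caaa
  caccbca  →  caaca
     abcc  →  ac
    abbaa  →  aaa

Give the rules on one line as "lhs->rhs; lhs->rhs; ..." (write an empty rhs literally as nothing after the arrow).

ab->a; bac->; cb->a; cc->c

  | bcba => baa
  | cab => ca
  | cbbcacb => abcacb => acacb => acaa
  | aaababc => aaaabc => aaaac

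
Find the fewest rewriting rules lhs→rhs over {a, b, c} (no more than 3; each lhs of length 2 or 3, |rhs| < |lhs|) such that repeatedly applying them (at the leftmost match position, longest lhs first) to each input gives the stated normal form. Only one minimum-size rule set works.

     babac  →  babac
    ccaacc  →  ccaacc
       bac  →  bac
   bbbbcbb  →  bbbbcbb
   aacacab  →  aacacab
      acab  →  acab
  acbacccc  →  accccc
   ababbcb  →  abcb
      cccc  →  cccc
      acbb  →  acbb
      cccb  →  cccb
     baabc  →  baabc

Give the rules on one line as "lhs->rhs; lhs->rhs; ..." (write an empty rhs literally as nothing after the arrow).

abb->; cba->c

  | babac
  | ccaacc
  | bac
  | bbbbcbb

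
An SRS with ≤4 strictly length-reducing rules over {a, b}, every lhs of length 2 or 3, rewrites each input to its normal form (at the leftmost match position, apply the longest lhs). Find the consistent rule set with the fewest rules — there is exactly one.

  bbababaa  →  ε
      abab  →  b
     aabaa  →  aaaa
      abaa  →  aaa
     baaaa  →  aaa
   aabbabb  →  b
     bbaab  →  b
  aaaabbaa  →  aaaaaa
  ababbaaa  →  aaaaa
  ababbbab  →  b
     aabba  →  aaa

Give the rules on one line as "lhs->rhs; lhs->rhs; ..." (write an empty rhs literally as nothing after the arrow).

  | bbababaa => bbabaa => bbaa => ba => ε
  | abab => aab => ab => b
  | aabaa => aaaa
  | abaa => aaa

ab->b; aba->aa; abb->ab; ba->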